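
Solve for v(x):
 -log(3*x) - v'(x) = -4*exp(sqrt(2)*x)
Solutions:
 v(x) = C1 - x*log(x) + x*(1 - log(3)) + 2*sqrt(2)*exp(sqrt(2)*x)


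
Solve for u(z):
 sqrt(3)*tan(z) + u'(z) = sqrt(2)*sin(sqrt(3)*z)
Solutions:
 u(z) = C1 + sqrt(3)*log(cos(z)) - sqrt(6)*cos(sqrt(3)*z)/3


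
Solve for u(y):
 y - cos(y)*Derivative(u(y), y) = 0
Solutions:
 u(y) = C1 + Integral(y/cos(y), y)


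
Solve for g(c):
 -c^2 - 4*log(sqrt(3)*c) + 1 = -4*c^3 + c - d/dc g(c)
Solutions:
 g(c) = C1 - c^4 + c^3/3 + c^2/2 + 4*c*log(c) - 5*c + c*log(9)


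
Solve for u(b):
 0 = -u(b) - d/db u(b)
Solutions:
 u(b) = C1*exp(-b)


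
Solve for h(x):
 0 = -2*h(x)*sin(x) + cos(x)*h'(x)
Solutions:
 h(x) = C1/cos(x)^2


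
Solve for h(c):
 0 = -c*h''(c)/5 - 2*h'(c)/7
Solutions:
 h(c) = C1 + C2/c^(3/7)


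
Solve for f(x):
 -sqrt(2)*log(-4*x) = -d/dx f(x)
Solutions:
 f(x) = C1 + sqrt(2)*x*log(-x) + sqrt(2)*x*(-1 + 2*log(2))


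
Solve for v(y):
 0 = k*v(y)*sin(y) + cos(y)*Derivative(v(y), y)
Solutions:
 v(y) = C1*exp(k*log(cos(y)))


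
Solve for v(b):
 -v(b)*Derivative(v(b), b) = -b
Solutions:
 v(b) = -sqrt(C1 + b^2)
 v(b) = sqrt(C1 + b^2)


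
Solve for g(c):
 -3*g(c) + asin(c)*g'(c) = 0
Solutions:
 g(c) = C1*exp(3*Integral(1/asin(c), c))


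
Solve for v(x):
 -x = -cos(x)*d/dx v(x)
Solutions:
 v(x) = C1 + Integral(x/cos(x), x)


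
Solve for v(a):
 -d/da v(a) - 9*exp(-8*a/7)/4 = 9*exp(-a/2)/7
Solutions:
 v(a) = C1 + 18*exp(-a/2)/7 + 63*exp(-8*a/7)/32


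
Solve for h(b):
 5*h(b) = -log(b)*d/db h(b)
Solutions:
 h(b) = C1*exp(-5*li(b))


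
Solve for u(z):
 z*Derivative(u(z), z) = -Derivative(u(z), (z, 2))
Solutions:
 u(z) = C1 + C2*erf(sqrt(2)*z/2)


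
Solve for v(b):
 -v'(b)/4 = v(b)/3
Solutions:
 v(b) = C1*exp(-4*b/3)


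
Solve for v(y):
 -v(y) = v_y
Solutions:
 v(y) = C1*exp(-y)


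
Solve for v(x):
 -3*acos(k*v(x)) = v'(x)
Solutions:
 Integral(1/acos(_y*k), (_y, v(x))) = C1 - 3*x


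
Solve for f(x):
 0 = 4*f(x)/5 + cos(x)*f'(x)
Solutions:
 f(x) = C1*(sin(x) - 1)^(2/5)/(sin(x) + 1)^(2/5)


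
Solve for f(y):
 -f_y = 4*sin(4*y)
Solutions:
 f(y) = C1 + cos(4*y)


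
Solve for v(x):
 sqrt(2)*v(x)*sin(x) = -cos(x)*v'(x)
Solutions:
 v(x) = C1*cos(x)^(sqrt(2))


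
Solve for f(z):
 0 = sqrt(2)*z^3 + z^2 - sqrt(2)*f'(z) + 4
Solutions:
 f(z) = C1 + z^4/4 + sqrt(2)*z^3/6 + 2*sqrt(2)*z


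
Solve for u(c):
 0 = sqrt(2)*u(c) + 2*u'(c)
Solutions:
 u(c) = C1*exp(-sqrt(2)*c/2)


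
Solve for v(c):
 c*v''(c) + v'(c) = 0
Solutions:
 v(c) = C1 + C2*log(c)


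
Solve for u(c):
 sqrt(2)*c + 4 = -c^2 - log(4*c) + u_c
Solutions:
 u(c) = C1 + c^3/3 + sqrt(2)*c^2/2 + c*log(c) + c*log(4) + 3*c


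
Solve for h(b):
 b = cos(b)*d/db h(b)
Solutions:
 h(b) = C1 + Integral(b/cos(b), b)


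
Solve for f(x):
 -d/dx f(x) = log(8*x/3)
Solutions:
 f(x) = C1 - x*log(x) + x*log(3/8) + x


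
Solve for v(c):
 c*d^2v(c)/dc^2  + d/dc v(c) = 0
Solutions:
 v(c) = C1 + C2*log(c)


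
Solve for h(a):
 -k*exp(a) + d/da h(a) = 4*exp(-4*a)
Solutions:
 h(a) = C1 + k*exp(a) - exp(-4*a)


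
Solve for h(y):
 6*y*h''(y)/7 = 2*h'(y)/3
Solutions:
 h(y) = C1 + C2*y^(16/9)


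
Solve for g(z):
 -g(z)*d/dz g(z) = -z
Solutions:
 g(z) = -sqrt(C1 + z^2)
 g(z) = sqrt(C1 + z^2)


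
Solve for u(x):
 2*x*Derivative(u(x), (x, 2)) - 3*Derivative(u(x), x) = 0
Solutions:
 u(x) = C1 + C2*x^(5/2)


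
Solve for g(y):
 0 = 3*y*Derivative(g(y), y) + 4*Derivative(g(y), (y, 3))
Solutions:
 g(y) = C1 + Integral(C2*airyai(-6^(1/3)*y/2) + C3*airybi(-6^(1/3)*y/2), y)


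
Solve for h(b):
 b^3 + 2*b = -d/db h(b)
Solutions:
 h(b) = C1 - b^4/4 - b^2


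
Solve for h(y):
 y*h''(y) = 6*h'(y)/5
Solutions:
 h(y) = C1 + C2*y^(11/5)


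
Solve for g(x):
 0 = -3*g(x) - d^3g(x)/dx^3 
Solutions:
 g(x) = C3*exp(-3^(1/3)*x) + (C1*sin(3^(5/6)*x/2) + C2*cos(3^(5/6)*x/2))*exp(3^(1/3)*x/2)


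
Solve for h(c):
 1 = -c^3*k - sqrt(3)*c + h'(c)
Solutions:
 h(c) = C1 + c^4*k/4 + sqrt(3)*c^2/2 + c


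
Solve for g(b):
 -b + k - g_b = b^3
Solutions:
 g(b) = C1 - b^4/4 - b^2/2 + b*k


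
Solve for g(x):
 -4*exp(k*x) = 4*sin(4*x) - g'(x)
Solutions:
 g(x) = C1 - cos(4*x) + 4*exp(k*x)/k


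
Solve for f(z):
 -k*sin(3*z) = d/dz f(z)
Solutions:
 f(z) = C1 + k*cos(3*z)/3


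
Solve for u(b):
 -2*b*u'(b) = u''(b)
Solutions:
 u(b) = C1 + C2*erf(b)


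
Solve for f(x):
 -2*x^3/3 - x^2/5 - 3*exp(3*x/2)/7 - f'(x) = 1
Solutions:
 f(x) = C1 - x^4/6 - x^3/15 - x - 2*exp(3*x/2)/7


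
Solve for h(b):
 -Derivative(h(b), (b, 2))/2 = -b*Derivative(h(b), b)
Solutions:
 h(b) = C1 + C2*erfi(b)


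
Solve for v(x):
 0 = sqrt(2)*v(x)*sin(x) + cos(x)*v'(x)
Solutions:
 v(x) = C1*cos(x)^(sqrt(2))


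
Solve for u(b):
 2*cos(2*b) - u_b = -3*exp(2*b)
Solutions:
 u(b) = C1 + 3*exp(2*b)/2 + sin(2*b)


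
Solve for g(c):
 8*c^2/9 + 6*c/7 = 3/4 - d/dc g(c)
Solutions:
 g(c) = C1 - 8*c^3/27 - 3*c^2/7 + 3*c/4


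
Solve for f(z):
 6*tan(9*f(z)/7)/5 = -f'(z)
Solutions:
 f(z) = -7*asin(C1*exp(-54*z/35))/9 + 7*pi/9
 f(z) = 7*asin(C1*exp(-54*z/35))/9


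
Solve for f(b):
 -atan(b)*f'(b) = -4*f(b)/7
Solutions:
 f(b) = C1*exp(4*Integral(1/atan(b), b)/7)


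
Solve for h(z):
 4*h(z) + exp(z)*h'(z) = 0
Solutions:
 h(z) = C1*exp(4*exp(-z))


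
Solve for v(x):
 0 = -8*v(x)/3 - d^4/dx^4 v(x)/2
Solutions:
 v(x) = (C1*sin(sqrt(2)*3^(3/4)*x/3) + C2*cos(sqrt(2)*3^(3/4)*x/3))*exp(-sqrt(2)*3^(3/4)*x/3) + (C3*sin(sqrt(2)*3^(3/4)*x/3) + C4*cos(sqrt(2)*3^(3/4)*x/3))*exp(sqrt(2)*3^(3/4)*x/3)


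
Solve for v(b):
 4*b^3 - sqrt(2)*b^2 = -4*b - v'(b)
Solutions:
 v(b) = C1 - b^4 + sqrt(2)*b^3/3 - 2*b^2


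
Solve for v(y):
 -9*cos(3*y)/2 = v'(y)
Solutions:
 v(y) = C1 - 3*sin(3*y)/2


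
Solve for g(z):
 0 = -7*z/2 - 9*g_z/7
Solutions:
 g(z) = C1 - 49*z^2/36


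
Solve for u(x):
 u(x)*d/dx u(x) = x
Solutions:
 u(x) = -sqrt(C1 + x^2)
 u(x) = sqrt(C1 + x^2)


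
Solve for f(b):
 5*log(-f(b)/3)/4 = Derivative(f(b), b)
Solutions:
 -4*Integral(1/(log(-_y) - log(3)), (_y, f(b)))/5 = C1 - b


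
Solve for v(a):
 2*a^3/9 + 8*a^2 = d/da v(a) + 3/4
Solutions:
 v(a) = C1 + a^4/18 + 8*a^3/3 - 3*a/4


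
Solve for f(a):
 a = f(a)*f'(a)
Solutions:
 f(a) = -sqrt(C1 + a^2)
 f(a) = sqrt(C1 + a^2)


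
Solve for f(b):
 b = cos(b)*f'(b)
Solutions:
 f(b) = C1 + Integral(b/cos(b), b)


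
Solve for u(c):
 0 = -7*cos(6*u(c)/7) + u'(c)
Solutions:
 -7*c - 7*log(sin(6*u(c)/7) - 1)/12 + 7*log(sin(6*u(c)/7) + 1)/12 = C1


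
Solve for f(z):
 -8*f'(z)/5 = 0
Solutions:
 f(z) = C1


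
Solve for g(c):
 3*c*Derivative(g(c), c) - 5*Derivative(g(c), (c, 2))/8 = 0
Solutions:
 g(c) = C1 + C2*erfi(2*sqrt(15)*c/5)


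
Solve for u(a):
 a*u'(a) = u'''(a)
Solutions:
 u(a) = C1 + Integral(C2*airyai(a) + C3*airybi(a), a)


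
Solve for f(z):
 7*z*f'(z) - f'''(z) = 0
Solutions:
 f(z) = C1 + Integral(C2*airyai(7^(1/3)*z) + C3*airybi(7^(1/3)*z), z)


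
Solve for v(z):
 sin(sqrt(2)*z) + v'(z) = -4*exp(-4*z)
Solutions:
 v(z) = C1 + sqrt(2)*cos(sqrt(2)*z)/2 + exp(-4*z)


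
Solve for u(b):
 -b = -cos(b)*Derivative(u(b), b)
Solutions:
 u(b) = C1 + Integral(b/cos(b), b)


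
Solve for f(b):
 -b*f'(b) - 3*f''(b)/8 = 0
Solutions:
 f(b) = C1 + C2*erf(2*sqrt(3)*b/3)


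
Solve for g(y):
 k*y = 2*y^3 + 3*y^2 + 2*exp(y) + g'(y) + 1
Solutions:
 g(y) = C1 + k*y^2/2 - y^4/2 - y^3 - y - 2*exp(y)


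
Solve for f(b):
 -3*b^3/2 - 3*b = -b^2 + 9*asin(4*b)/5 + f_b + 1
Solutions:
 f(b) = C1 - 3*b^4/8 + b^3/3 - 3*b^2/2 - 9*b*asin(4*b)/5 - b - 9*sqrt(1 - 16*b^2)/20


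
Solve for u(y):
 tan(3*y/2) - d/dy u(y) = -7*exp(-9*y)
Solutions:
 u(y) = C1 + log(tan(3*y/2)^2 + 1)/3 - 7*exp(-9*y)/9


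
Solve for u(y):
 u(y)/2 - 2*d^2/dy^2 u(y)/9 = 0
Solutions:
 u(y) = C1*exp(-3*y/2) + C2*exp(3*y/2)


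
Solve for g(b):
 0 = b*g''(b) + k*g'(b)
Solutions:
 g(b) = C1 + b^(1 - re(k))*(C2*sin(log(b)*Abs(im(k))) + C3*cos(log(b)*im(k)))


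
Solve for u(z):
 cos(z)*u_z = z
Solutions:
 u(z) = C1 + Integral(z/cos(z), z)


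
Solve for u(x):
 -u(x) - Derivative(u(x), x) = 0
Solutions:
 u(x) = C1*exp(-x)


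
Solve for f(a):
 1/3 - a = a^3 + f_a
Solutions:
 f(a) = C1 - a^4/4 - a^2/2 + a/3


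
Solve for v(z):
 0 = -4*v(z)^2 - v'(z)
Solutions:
 v(z) = 1/(C1 + 4*z)


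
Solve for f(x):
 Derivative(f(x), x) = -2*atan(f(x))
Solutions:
 Integral(1/atan(_y), (_y, f(x))) = C1 - 2*x


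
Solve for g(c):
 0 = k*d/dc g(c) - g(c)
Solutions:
 g(c) = C1*exp(c/k)


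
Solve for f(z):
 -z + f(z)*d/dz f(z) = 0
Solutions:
 f(z) = -sqrt(C1 + z^2)
 f(z) = sqrt(C1 + z^2)


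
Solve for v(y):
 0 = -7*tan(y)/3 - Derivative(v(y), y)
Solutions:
 v(y) = C1 + 7*log(cos(y))/3


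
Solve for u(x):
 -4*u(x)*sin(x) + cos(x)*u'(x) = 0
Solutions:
 u(x) = C1/cos(x)^4


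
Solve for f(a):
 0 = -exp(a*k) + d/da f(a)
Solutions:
 f(a) = C1 + exp(a*k)/k


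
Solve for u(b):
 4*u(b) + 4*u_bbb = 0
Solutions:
 u(b) = C3*exp(-b) + (C1*sin(sqrt(3)*b/2) + C2*cos(sqrt(3)*b/2))*exp(b/2)


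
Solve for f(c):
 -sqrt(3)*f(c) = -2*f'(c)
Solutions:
 f(c) = C1*exp(sqrt(3)*c/2)


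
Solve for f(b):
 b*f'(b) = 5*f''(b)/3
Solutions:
 f(b) = C1 + C2*erfi(sqrt(30)*b/10)


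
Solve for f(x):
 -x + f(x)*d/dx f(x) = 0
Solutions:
 f(x) = -sqrt(C1 + x^2)
 f(x) = sqrt(C1 + x^2)


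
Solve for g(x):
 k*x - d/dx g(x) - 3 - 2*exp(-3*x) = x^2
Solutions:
 g(x) = C1 + k*x^2/2 - x^3/3 - 3*x + 2*exp(-3*x)/3


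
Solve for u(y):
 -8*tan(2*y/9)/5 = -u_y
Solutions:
 u(y) = C1 - 36*log(cos(2*y/9))/5


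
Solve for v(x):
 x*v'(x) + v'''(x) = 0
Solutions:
 v(x) = C1 + Integral(C2*airyai(-x) + C3*airybi(-x), x)


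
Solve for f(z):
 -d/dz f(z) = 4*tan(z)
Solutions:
 f(z) = C1 + 4*log(cos(z))


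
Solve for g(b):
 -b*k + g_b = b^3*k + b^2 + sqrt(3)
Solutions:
 g(b) = C1 + b^4*k/4 + b^3/3 + b^2*k/2 + sqrt(3)*b


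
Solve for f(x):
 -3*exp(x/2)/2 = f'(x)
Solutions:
 f(x) = C1 - 3*exp(x/2)


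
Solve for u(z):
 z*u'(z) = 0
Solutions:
 u(z) = C1


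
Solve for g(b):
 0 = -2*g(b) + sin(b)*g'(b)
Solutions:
 g(b) = C1*(cos(b) - 1)/(cos(b) + 1)


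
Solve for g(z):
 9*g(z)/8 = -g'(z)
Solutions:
 g(z) = C1*exp(-9*z/8)


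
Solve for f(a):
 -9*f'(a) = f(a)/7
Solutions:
 f(a) = C1*exp(-a/63)


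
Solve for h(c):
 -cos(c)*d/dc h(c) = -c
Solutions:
 h(c) = C1 + Integral(c/cos(c), c)


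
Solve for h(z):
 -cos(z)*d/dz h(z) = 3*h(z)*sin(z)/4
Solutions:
 h(z) = C1*cos(z)^(3/4)


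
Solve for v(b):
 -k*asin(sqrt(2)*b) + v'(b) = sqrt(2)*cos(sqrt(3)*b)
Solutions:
 v(b) = C1 + k*(b*asin(sqrt(2)*b) + sqrt(2)*sqrt(1 - 2*b^2)/2) + sqrt(6)*sin(sqrt(3)*b)/3


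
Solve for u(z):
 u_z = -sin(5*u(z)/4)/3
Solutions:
 z/3 + 2*log(cos(5*u(z)/4) - 1)/5 - 2*log(cos(5*u(z)/4) + 1)/5 = C1


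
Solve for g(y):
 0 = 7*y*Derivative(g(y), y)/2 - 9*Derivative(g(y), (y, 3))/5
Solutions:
 g(y) = C1 + Integral(C2*airyai(420^(1/3)*y/6) + C3*airybi(420^(1/3)*y/6), y)


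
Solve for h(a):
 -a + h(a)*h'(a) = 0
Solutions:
 h(a) = -sqrt(C1 + a^2)
 h(a) = sqrt(C1 + a^2)


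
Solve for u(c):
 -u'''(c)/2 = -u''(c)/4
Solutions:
 u(c) = C1 + C2*c + C3*exp(c/2)


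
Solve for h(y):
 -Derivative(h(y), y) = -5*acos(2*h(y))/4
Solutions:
 Integral(1/acos(2*_y), (_y, h(y))) = C1 + 5*y/4


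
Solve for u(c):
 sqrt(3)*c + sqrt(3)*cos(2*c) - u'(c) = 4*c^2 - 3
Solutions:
 u(c) = C1 - 4*c^3/3 + sqrt(3)*c^2/2 + 3*c + sqrt(3)*sin(2*c)/2


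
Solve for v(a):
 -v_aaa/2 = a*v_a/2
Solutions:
 v(a) = C1 + Integral(C2*airyai(-a) + C3*airybi(-a), a)


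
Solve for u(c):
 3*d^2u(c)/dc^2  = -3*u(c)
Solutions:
 u(c) = C1*sin(c) + C2*cos(c)


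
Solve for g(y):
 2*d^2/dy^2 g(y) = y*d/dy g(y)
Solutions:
 g(y) = C1 + C2*erfi(y/2)


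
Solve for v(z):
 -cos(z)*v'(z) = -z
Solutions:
 v(z) = C1 + Integral(z/cos(z), z)


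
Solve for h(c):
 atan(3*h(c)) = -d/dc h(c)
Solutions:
 Integral(1/atan(3*_y), (_y, h(c))) = C1 - c


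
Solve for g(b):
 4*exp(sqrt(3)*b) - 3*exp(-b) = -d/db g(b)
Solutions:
 g(b) = C1 - 4*sqrt(3)*exp(sqrt(3)*b)/3 - 3*exp(-b)


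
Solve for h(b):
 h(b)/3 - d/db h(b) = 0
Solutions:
 h(b) = C1*exp(b/3)


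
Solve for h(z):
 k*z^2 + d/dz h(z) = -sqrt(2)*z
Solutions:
 h(z) = C1 - k*z^3/3 - sqrt(2)*z^2/2


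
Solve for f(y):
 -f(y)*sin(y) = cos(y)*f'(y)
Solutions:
 f(y) = C1*cos(y)


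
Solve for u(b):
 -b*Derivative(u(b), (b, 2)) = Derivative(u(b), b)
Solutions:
 u(b) = C1 + C2*log(b)


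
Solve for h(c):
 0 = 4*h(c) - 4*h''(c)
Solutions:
 h(c) = C1*exp(-c) + C2*exp(c)


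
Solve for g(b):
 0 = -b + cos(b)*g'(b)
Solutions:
 g(b) = C1 + Integral(b/cos(b), b)


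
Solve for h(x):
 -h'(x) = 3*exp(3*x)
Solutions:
 h(x) = C1 - exp(3*x)


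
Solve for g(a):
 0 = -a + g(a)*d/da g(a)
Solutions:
 g(a) = -sqrt(C1 + a^2)
 g(a) = sqrt(C1 + a^2)


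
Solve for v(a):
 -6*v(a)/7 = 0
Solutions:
 v(a) = 0


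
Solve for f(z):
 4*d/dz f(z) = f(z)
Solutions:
 f(z) = C1*exp(z/4)


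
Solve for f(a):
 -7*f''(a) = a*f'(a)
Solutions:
 f(a) = C1 + C2*erf(sqrt(14)*a/14)


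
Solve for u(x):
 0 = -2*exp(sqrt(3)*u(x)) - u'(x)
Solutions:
 u(x) = sqrt(3)*(2*log(1/(C1 + 2*x)) - log(3))/6


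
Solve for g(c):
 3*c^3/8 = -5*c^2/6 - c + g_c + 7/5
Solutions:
 g(c) = C1 + 3*c^4/32 + 5*c^3/18 + c^2/2 - 7*c/5


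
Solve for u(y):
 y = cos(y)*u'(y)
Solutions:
 u(y) = C1 + Integral(y/cos(y), y)


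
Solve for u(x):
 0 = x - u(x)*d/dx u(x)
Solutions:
 u(x) = -sqrt(C1 + x^2)
 u(x) = sqrt(C1 + x^2)


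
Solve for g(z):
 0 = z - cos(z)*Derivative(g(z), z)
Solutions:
 g(z) = C1 + Integral(z/cos(z), z)


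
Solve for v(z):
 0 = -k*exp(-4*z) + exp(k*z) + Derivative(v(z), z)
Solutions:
 v(z) = C1 - k*exp(-4*z)/4 - exp(k*z)/k


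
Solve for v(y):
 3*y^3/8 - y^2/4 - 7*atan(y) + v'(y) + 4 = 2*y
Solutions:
 v(y) = C1 - 3*y^4/32 + y^3/12 + y^2 + 7*y*atan(y) - 4*y - 7*log(y^2 + 1)/2


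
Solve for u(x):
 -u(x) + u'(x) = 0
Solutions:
 u(x) = C1*exp(x)


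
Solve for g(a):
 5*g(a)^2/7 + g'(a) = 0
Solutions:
 g(a) = 7/(C1 + 5*a)


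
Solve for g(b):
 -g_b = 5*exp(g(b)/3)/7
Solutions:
 g(b) = 3*log(1/(C1 + 5*b)) + 3*log(21)


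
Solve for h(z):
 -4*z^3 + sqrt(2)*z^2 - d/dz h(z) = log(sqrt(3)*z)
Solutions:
 h(z) = C1 - z^4 + sqrt(2)*z^3/3 - z*log(z) - z*log(3)/2 + z


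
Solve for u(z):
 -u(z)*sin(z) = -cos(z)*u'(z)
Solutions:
 u(z) = C1/cos(z)


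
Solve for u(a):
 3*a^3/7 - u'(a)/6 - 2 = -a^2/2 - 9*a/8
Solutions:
 u(a) = C1 + 9*a^4/14 + a^3 + 27*a^2/8 - 12*a


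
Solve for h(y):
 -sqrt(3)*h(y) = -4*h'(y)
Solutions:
 h(y) = C1*exp(sqrt(3)*y/4)


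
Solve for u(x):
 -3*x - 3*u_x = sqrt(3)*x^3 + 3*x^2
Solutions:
 u(x) = C1 - sqrt(3)*x^4/12 - x^3/3 - x^2/2


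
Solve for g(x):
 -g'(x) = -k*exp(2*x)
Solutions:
 g(x) = C1 + k*exp(2*x)/2


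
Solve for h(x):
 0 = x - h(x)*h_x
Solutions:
 h(x) = -sqrt(C1 + x^2)
 h(x) = sqrt(C1 + x^2)


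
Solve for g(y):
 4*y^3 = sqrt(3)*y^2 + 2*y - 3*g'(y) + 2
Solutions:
 g(y) = C1 - y^4/3 + sqrt(3)*y^3/9 + y^2/3 + 2*y/3


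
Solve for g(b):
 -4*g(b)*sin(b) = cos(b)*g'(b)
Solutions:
 g(b) = C1*cos(b)^4


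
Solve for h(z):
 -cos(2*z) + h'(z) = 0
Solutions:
 h(z) = C1 + sin(2*z)/2


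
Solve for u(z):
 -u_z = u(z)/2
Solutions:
 u(z) = C1*exp(-z/2)


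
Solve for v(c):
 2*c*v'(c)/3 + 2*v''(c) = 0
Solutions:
 v(c) = C1 + C2*erf(sqrt(6)*c/6)


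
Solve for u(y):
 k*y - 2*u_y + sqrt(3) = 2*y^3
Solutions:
 u(y) = C1 + k*y^2/4 - y^4/4 + sqrt(3)*y/2


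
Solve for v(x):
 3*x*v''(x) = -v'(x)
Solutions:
 v(x) = C1 + C2*x^(2/3)


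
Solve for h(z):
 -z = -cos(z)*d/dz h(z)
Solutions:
 h(z) = C1 + Integral(z/cos(z), z)


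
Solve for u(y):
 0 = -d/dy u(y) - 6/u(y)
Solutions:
 u(y) = -sqrt(C1 - 12*y)
 u(y) = sqrt(C1 - 12*y)


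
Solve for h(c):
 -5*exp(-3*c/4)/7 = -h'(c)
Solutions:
 h(c) = C1 - 20*exp(-3*c/4)/21


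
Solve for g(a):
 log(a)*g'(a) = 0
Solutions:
 g(a) = C1


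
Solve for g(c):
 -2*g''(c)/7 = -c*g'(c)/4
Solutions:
 g(c) = C1 + C2*erfi(sqrt(7)*c/4)


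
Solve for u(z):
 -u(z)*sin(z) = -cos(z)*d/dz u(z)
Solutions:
 u(z) = C1/cos(z)


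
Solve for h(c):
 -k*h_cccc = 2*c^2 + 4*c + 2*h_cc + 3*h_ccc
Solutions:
 h(c) = C1 + C2*c + C3*exp(c*(sqrt(9 - 8*k) - 3)/(2*k)) + C4*exp(-c*(sqrt(9 - 8*k) + 3)/(2*k)) - c^4/12 + c^3/6 + c^2*(2*k - 3)/4


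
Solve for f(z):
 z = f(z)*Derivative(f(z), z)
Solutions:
 f(z) = -sqrt(C1 + z^2)
 f(z) = sqrt(C1 + z^2)


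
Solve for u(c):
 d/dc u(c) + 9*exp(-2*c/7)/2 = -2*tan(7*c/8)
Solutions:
 u(c) = C1 - 8*log(tan(7*c/8)^2 + 1)/7 + 63*exp(-2*c/7)/4


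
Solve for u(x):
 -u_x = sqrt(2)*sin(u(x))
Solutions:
 u(x) = -acos((-C1 - exp(2*sqrt(2)*x))/(C1 - exp(2*sqrt(2)*x))) + 2*pi
 u(x) = acos((-C1 - exp(2*sqrt(2)*x))/(C1 - exp(2*sqrt(2)*x)))


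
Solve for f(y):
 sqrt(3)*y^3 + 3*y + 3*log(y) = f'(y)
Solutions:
 f(y) = C1 + sqrt(3)*y^4/4 + 3*y^2/2 + 3*y*log(y) - 3*y


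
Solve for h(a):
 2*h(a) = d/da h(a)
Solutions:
 h(a) = C1*exp(2*a)


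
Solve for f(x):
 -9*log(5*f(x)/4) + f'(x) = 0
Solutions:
 Integral(1/(-log(_y) - log(5) + 2*log(2)), (_y, f(x)))/9 = C1 - x


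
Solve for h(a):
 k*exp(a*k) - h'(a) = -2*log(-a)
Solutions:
 h(a) = C1 + 2*a*log(-a) - 2*a + exp(a*k)


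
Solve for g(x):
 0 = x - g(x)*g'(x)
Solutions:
 g(x) = -sqrt(C1 + x^2)
 g(x) = sqrt(C1 + x^2)


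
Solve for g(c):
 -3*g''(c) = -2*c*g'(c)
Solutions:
 g(c) = C1 + C2*erfi(sqrt(3)*c/3)


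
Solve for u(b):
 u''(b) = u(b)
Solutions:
 u(b) = C1*exp(-b) + C2*exp(b)


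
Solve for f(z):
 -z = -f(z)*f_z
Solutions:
 f(z) = -sqrt(C1 + z^2)
 f(z) = sqrt(C1 + z^2)


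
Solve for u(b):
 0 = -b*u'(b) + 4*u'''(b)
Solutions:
 u(b) = C1 + Integral(C2*airyai(2^(1/3)*b/2) + C3*airybi(2^(1/3)*b/2), b)


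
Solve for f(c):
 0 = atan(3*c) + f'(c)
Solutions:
 f(c) = C1 - c*atan(3*c) + log(9*c^2 + 1)/6


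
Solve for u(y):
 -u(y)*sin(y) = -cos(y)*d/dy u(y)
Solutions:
 u(y) = C1/cos(y)


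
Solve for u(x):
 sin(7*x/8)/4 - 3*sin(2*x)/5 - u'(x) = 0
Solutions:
 u(x) = C1 - 2*cos(7*x/8)/7 + 3*cos(2*x)/10


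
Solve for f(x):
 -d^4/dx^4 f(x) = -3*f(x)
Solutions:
 f(x) = C1*exp(-3^(1/4)*x) + C2*exp(3^(1/4)*x) + C3*sin(3^(1/4)*x) + C4*cos(3^(1/4)*x)


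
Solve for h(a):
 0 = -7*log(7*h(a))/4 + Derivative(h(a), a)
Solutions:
 -4*Integral(1/(log(_y) + log(7)), (_y, h(a)))/7 = C1 - a


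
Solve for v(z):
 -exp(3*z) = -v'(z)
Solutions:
 v(z) = C1 + exp(3*z)/3


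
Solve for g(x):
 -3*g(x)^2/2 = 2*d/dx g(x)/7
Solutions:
 g(x) = 4/(C1 + 21*x)


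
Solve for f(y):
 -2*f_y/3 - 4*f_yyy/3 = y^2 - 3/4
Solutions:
 f(y) = C1 + C2*sin(sqrt(2)*y/2) + C3*cos(sqrt(2)*y/2) - y^3/2 + 57*y/8


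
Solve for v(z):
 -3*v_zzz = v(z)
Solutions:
 v(z) = C3*exp(-3^(2/3)*z/3) + (C1*sin(3^(1/6)*z/2) + C2*cos(3^(1/6)*z/2))*exp(3^(2/3)*z/6)


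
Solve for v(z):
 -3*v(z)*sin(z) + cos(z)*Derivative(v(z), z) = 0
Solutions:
 v(z) = C1/cos(z)^3


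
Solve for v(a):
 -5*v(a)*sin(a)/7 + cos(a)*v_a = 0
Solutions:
 v(a) = C1/cos(a)^(5/7)


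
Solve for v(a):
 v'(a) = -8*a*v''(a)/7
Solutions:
 v(a) = C1 + C2*a^(1/8)


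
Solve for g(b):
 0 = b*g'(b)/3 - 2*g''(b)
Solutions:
 g(b) = C1 + C2*erfi(sqrt(3)*b/6)


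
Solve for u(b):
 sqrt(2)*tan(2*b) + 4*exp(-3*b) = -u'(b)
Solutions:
 u(b) = C1 - sqrt(2)*log(tan(2*b)^2 + 1)/4 + 4*exp(-3*b)/3


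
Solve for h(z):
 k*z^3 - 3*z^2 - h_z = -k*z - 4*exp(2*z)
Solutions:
 h(z) = C1 + k*z^4/4 + k*z^2/2 - z^3 + 2*exp(2*z)


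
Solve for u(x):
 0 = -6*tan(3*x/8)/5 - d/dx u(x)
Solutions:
 u(x) = C1 + 16*log(cos(3*x/8))/5


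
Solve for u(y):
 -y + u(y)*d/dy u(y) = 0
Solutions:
 u(y) = -sqrt(C1 + y^2)
 u(y) = sqrt(C1 + y^2)


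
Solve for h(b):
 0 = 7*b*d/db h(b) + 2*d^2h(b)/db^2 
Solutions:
 h(b) = C1 + C2*erf(sqrt(7)*b/2)


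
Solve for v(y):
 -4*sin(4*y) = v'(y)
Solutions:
 v(y) = C1 + cos(4*y)


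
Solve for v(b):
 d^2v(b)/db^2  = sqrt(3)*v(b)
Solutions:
 v(b) = C1*exp(-3^(1/4)*b) + C2*exp(3^(1/4)*b)


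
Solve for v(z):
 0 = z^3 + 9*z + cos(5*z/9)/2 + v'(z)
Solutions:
 v(z) = C1 - z^4/4 - 9*z^2/2 - 9*sin(5*z/9)/10


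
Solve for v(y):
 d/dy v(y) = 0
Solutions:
 v(y) = C1


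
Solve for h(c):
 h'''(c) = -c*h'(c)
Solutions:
 h(c) = C1 + Integral(C2*airyai(-c) + C3*airybi(-c), c)


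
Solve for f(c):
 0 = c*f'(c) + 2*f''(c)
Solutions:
 f(c) = C1 + C2*erf(c/2)


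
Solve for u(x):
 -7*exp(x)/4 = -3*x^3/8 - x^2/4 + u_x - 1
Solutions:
 u(x) = C1 + 3*x^4/32 + x^3/12 + x - 7*exp(x)/4


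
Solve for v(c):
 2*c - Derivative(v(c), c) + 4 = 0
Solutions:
 v(c) = C1 + c^2 + 4*c


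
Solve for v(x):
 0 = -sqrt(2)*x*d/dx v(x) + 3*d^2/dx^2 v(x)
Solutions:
 v(x) = C1 + C2*erfi(2^(3/4)*sqrt(3)*x/6)


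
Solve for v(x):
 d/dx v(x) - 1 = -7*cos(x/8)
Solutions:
 v(x) = C1 + x - 56*sin(x/8)


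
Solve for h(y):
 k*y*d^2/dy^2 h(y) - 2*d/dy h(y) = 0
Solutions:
 h(y) = C1 + y^(((re(k) + 2)*re(k) + im(k)^2)/(re(k)^2 + im(k)^2))*(C2*sin(2*log(y)*Abs(im(k))/(re(k)^2 + im(k)^2)) + C3*cos(2*log(y)*im(k)/(re(k)^2 + im(k)^2)))


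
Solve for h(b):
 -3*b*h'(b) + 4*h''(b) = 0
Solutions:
 h(b) = C1 + C2*erfi(sqrt(6)*b/4)


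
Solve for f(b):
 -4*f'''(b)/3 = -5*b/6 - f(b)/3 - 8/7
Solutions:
 f(b) = C3*exp(2^(1/3)*b/2) - 5*b/2 + (C1*sin(2^(1/3)*sqrt(3)*b/4) + C2*cos(2^(1/3)*sqrt(3)*b/4))*exp(-2^(1/3)*b/4) - 24/7


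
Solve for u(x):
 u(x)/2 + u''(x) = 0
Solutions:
 u(x) = C1*sin(sqrt(2)*x/2) + C2*cos(sqrt(2)*x/2)


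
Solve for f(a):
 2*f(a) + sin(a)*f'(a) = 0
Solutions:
 f(a) = C1*(cos(a) + 1)/(cos(a) - 1)


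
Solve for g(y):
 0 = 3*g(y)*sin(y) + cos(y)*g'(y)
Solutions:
 g(y) = C1*cos(y)^3


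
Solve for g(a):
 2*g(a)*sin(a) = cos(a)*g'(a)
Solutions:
 g(a) = C1/cos(a)^2


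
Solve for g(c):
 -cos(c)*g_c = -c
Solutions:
 g(c) = C1 + Integral(c/cos(c), c)


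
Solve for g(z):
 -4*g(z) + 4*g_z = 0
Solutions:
 g(z) = C1*exp(z)


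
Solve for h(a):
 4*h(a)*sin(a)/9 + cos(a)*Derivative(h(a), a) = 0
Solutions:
 h(a) = C1*cos(a)^(4/9)


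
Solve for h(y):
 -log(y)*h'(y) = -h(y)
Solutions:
 h(y) = C1*exp(li(y))


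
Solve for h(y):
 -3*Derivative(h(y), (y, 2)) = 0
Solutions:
 h(y) = C1 + C2*y


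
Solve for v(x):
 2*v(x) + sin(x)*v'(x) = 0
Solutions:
 v(x) = C1*(cos(x) + 1)/(cos(x) - 1)


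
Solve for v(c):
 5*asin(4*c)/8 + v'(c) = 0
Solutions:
 v(c) = C1 - 5*c*asin(4*c)/8 - 5*sqrt(1 - 16*c^2)/32


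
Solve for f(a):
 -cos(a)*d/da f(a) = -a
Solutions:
 f(a) = C1 + Integral(a/cos(a), a)


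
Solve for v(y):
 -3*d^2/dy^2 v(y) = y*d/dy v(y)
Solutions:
 v(y) = C1 + C2*erf(sqrt(6)*y/6)


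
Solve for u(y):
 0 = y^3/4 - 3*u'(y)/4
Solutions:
 u(y) = C1 + y^4/12


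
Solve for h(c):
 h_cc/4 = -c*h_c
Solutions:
 h(c) = C1 + C2*erf(sqrt(2)*c)


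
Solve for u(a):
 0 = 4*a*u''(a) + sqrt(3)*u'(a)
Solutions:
 u(a) = C1 + C2*a^(1 - sqrt(3)/4)


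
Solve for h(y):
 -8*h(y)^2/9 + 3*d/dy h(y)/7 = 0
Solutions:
 h(y) = -27/(C1 + 56*y)


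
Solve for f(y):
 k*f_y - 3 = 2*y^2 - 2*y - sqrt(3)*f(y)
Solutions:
 f(y) = C1*exp(-sqrt(3)*y/k) + 4*sqrt(3)*k^2/9 - 4*k*y/3 + 2*k/3 + 2*sqrt(3)*y^2/3 - 2*sqrt(3)*y/3 + sqrt(3)


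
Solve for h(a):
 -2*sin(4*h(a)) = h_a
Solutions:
 h(a) = -acos((-C1 - exp(16*a))/(C1 - exp(16*a)))/4 + pi/2
 h(a) = acos((-C1 - exp(16*a))/(C1 - exp(16*a)))/4


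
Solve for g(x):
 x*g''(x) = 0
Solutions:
 g(x) = C1 + C2*x


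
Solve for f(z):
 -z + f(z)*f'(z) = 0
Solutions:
 f(z) = -sqrt(C1 + z^2)
 f(z) = sqrt(C1 + z^2)


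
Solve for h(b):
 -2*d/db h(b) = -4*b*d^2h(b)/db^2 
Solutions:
 h(b) = C1 + C2*b^(3/2)


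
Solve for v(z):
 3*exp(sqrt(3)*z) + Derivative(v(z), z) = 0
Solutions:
 v(z) = C1 - sqrt(3)*exp(sqrt(3)*z)


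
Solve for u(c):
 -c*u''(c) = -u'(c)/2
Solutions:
 u(c) = C1 + C2*c^(3/2)


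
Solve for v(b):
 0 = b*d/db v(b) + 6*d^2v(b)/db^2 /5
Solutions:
 v(b) = C1 + C2*erf(sqrt(15)*b/6)


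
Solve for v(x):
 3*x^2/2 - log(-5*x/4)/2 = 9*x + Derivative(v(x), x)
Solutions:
 v(x) = C1 + x^3/2 - 9*x^2/2 - x*log(-x)/2 + x*(-log(5)/2 + 1/2 + log(2))


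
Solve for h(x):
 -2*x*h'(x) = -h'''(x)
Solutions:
 h(x) = C1 + Integral(C2*airyai(2^(1/3)*x) + C3*airybi(2^(1/3)*x), x)


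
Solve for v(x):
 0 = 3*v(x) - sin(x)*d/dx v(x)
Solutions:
 v(x) = C1*(cos(x) - 1)^(3/2)/(cos(x) + 1)^(3/2)


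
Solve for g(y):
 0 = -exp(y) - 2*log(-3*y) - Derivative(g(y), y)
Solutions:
 g(y) = C1 - 2*y*log(-y) + 2*y*(1 - log(3)) - exp(y)


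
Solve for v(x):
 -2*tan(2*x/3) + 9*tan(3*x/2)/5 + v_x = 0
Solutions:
 v(x) = C1 - 3*log(cos(2*x/3)) + 6*log(cos(3*x/2))/5


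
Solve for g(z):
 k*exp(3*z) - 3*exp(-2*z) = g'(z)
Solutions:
 g(z) = C1 + k*exp(3*z)/3 + 3*exp(-2*z)/2


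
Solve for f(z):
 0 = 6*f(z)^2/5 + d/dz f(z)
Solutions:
 f(z) = 5/(C1 + 6*z)


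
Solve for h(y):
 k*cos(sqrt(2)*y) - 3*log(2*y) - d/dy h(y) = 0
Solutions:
 h(y) = C1 + sqrt(2)*k*sin(sqrt(2)*y)/2 - 3*y*log(y) - 3*y*log(2) + 3*y


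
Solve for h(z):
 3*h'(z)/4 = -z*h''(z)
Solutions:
 h(z) = C1 + C2*z^(1/4)


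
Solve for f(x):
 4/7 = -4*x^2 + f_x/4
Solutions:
 f(x) = C1 + 16*x^3/3 + 16*x/7


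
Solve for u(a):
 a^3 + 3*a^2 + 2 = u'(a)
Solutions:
 u(a) = C1 + a^4/4 + a^3 + 2*a


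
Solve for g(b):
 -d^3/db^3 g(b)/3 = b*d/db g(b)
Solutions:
 g(b) = C1 + Integral(C2*airyai(-3^(1/3)*b) + C3*airybi(-3^(1/3)*b), b)


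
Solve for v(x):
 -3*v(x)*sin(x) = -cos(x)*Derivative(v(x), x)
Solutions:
 v(x) = C1/cos(x)^3


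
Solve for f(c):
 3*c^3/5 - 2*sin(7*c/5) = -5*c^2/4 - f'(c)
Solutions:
 f(c) = C1 - 3*c^4/20 - 5*c^3/12 - 10*cos(7*c/5)/7


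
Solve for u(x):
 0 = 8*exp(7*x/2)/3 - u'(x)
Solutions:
 u(x) = C1 + 16*exp(7*x/2)/21


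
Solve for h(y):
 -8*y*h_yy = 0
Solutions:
 h(y) = C1 + C2*y


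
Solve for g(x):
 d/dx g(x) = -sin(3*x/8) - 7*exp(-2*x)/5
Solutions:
 g(x) = C1 + 8*cos(3*x/8)/3 + 7*exp(-2*x)/10


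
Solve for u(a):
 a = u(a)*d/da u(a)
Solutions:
 u(a) = -sqrt(C1 + a^2)
 u(a) = sqrt(C1 + a^2)


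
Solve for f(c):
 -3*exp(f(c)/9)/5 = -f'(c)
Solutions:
 f(c) = 9*log(-1/(C1 + 3*c)) + 9*log(45)


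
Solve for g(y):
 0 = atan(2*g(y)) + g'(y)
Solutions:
 Integral(1/atan(2*_y), (_y, g(y))) = C1 - y


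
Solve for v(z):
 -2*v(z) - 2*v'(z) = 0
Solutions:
 v(z) = C1*exp(-z)


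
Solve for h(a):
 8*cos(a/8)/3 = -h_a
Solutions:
 h(a) = C1 - 64*sin(a/8)/3


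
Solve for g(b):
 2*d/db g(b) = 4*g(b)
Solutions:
 g(b) = C1*exp(2*b)


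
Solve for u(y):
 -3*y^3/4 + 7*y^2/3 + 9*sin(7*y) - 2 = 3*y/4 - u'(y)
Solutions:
 u(y) = C1 + 3*y^4/16 - 7*y^3/9 + 3*y^2/8 + 2*y + 9*cos(7*y)/7


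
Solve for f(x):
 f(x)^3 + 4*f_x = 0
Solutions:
 f(x) = -sqrt(2)*sqrt(-1/(C1 - x))
 f(x) = sqrt(2)*sqrt(-1/(C1 - x))


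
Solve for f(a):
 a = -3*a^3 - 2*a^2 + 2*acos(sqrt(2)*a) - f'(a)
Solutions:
 f(a) = C1 - 3*a^4/4 - 2*a^3/3 - a^2/2 + 2*a*acos(sqrt(2)*a) - sqrt(2)*sqrt(1 - 2*a^2)


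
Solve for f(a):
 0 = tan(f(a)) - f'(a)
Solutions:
 f(a) = pi - asin(C1*exp(a))
 f(a) = asin(C1*exp(a))


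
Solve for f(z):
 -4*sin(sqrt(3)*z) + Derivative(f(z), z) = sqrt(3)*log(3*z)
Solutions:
 f(z) = C1 + sqrt(3)*z*(log(z) - 1) + sqrt(3)*z*log(3) - 4*sqrt(3)*cos(sqrt(3)*z)/3


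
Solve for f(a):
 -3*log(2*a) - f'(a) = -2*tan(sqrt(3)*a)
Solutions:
 f(a) = C1 - 3*a*log(a) - 3*a*log(2) + 3*a - 2*sqrt(3)*log(cos(sqrt(3)*a))/3


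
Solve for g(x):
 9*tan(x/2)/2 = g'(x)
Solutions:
 g(x) = C1 - 9*log(cos(x/2))


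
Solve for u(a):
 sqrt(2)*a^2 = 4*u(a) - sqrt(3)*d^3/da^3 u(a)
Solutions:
 u(a) = C3*exp(2^(2/3)*3^(5/6)*a/3) + sqrt(2)*a^2/4 + (C1*sin(2^(2/3)*3^(1/3)*a/2) + C2*cos(2^(2/3)*3^(1/3)*a/2))*exp(-2^(2/3)*3^(5/6)*a/6)


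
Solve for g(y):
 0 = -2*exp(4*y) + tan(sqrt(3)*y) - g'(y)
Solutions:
 g(y) = C1 - exp(4*y)/2 - sqrt(3)*log(cos(sqrt(3)*y))/3


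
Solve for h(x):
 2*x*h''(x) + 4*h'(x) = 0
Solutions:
 h(x) = C1 + C2/x


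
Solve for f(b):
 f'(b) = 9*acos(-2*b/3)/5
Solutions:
 f(b) = C1 + 9*b*acos(-2*b/3)/5 + 9*sqrt(9 - 4*b^2)/10


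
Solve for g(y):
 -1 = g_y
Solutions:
 g(y) = C1 - y


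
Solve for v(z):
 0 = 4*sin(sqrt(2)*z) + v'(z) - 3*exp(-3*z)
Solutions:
 v(z) = C1 + 2*sqrt(2)*cos(sqrt(2)*z) - exp(-3*z)


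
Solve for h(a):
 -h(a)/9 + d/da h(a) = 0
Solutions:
 h(a) = C1*exp(a/9)


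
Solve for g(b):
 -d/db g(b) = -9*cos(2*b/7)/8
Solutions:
 g(b) = C1 + 63*sin(2*b/7)/16


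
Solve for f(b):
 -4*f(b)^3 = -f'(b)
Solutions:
 f(b) = -sqrt(2)*sqrt(-1/(C1 + 4*b))/2
 f(b) = sqrt(2)*sqrt(-1/(C1 + 4*b))/2


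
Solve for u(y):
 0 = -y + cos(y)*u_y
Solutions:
 u(y) = C1 + Integral(y/cos(y), y)


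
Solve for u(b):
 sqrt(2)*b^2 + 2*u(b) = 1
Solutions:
 u(b) = -sqrt(2)*b^2/2 + 1/2


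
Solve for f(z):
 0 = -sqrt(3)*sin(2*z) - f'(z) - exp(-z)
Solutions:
 f(z) = C1 + sqrt(3)*cos(2*z)/2 + exp(-z)


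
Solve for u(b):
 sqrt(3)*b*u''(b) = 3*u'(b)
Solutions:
 u(b) = C1 + C2*b^(1 + sqrt(3))


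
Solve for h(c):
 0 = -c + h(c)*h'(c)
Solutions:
 h(c) = -sqrt(C1 + c^2)
 h(c) = sqrt(C1 + c^2)


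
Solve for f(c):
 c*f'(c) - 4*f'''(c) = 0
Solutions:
 f(c) = C1 + Integral(C2*airyai(2^(1/3)*c/2) + C3*airybi(2^(1/3)*c/2), c)


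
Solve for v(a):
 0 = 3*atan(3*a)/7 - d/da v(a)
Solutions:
 v(a) = C1 + 3*a*atan(3*a)/7 - log(9*a^2 + 1)/14


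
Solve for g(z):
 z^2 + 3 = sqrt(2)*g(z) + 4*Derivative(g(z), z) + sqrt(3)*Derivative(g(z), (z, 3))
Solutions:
 g(z) = C1*exp(-2^(1/6)*z*(-2^(2/3)*3^(1/6)*(9 + sqrt(81 + 128*sqrt(3)))^(1/3) + 8*3^(1/3)/(9 + sqrt(81 + 128*sqrt(3)))^(1/3))/12)*sin(2^(1/6)*z*(8*3^(5/6)/(9 + sqrt(81 + 128*sqrt(3)))^(1/3) + 6^(2/3)*(9 + sqrt(81 + 128*sqrt(3)))^(1/3))/12) + C2*exp(-2^(1/6)*z*(-2^(2/3)*3^(1/6)*(9 + sqrt(81 + 128*sqrt(3)))^(1/3) + 8*3^(1/3)/(9 + sqrt(81 + 128*sqrt(3)))^(1/3))/12)*cos(2^(1/6)*z*(8*3^(5/6)/(9 + sqrt(81 + 128*sqrt(3)))^(1/3) + 6^(2/3)*(9 + sqrt(81 + 128*sqrt(3)))^(1/3))/12) + C3*exp(2^(1/6)*z*(-2^(2/3)*3^(1/6)*(9 + sqrt(81 + 128*sqrt(3)))^(1/3) + 8*3^(1/3)/(9 + sqrt(81 + 128*sqrt(3)))^(1/3))/6) + sqrt(2)*z^2/2 - 4*z + 19*sqrt(2)/2


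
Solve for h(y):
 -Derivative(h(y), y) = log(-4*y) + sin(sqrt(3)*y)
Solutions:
 h(y) = C1 - y*log(-y) - 2*y*log(2) + y + sqrt(3)*cos(sqrt(3)*y)/3


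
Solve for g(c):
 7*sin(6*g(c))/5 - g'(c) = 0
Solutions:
 -7*c/5 + log(cos(6*g(c)) - 1)/12 - log(cos(6*g(c)) + 1)/12 = C1


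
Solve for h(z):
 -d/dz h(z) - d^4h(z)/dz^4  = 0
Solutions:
 h(z) = C1 + C4*exp(-z) + (C2*sin(sqrt(3)*z/2) + C3*cos(sqrt(3)*z/2))*exp(z/2)


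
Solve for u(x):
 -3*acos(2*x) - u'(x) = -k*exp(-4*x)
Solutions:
 u(x) = C1 - k*exp(-4*x)/4 - 3*x*acos(2*x) + 3*sqrt(1 - 4*x^2)/2


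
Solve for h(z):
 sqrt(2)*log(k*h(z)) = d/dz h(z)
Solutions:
 li(k*h(z))/k = C1 + sqrt(2)*z


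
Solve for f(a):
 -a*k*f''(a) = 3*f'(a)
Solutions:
 f(a) = C1 + a^(((re(k) - 3)*re(k) + im(k)^2)/(re(k)^2 + im(k)^2))*(C2*sin(3*log(a)*Abs(im(k))/(re(k)^2 + im(k)^2)) + C3*cos(3*log(a)*im(k)/(re(k)^2 + im(k)^2)))


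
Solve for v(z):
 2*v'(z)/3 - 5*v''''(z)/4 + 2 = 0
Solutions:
 v(z) = C1 + C4*exp(2*15^(2/3)*z/15) - 3*z + (C2*sin(3^(1/6)*5^(2/3)*z/5) + C3*cos(3^(1/6)*5^(2/3)*z/5))*exp(-15^(2/3)*z/15)


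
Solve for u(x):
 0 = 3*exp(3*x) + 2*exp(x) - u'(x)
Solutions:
 u(x) = C1 + exp(3*x) + 2*exp(x)


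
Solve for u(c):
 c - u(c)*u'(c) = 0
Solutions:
 u(c) = -sqrt(C1 + c^2)
 u(c) = sqrt(C1 + c^2)


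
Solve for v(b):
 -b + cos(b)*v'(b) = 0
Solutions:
 v(b) = C1 + Integral(b/cos(b), b)


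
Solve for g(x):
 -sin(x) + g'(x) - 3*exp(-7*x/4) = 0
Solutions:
 g(x) = C1 - cos(x) - 12*exp(-7*x/4)/7


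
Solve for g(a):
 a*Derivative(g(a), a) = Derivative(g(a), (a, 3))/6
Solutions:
 g(a) = C1 + Integral(C2*airyai(6^(1/3)*a) + C3*airybi(6^(1/3)*a), a)


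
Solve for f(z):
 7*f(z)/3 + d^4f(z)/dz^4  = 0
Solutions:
 f(z) = (C1*sin(sqrt(2)*3^(3/4)*7^(1/4)*z/6) + C2*cos(sqrt(2)*3^(3/4)*7^(1/4)*z/6))*exp(-sqrt(2)*3^(3/4)*7^(1/4)*z/6) + (C3*sin(sqrt(2)*3^(3/4)*7^(1/4)*z/6) + C4*cos(sqrt(2)*3^(3/4)*7^(1/4)*z/6))*exp(sqrt(2)*3^(3/4)*7^(1/4)*z/6)


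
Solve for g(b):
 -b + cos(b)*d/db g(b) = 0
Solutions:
 g(b) = C1 + Integral(b/cos(b), b)


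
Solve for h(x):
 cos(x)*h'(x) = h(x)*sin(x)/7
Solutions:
 h(x) = C1/cos(x)^(1/7)


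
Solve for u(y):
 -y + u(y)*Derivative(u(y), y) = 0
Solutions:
 u(y) = -sqrt(C1 + y^2)
 u(y) = sqrt(C1 + y^2)


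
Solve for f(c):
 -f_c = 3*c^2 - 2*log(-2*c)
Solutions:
 f(c) = C1 - c^3 + 2*c*log(-c) + 2*c*(-1 + log(2))


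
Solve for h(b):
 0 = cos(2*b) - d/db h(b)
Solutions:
 h(b) = C1 + sin(2*b)/2


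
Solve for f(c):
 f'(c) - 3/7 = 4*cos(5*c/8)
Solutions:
 f(c) = C1 + 3*c/7 + 32*sin(5*c/8)/5


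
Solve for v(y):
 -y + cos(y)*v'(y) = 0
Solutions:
 v(y) = C1 + Integral(y/cos(y), y)


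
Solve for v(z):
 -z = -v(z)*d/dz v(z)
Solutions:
 v(z) = -sqrt(C1 + z^2)
 v(z) = sqrt(C1 + z^2)


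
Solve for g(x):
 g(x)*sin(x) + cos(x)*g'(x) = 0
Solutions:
 g(x) = C1*cos(x)


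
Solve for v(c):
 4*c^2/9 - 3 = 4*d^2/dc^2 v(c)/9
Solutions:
 v(c) = C1 + C2*c + c^4/12 - 27*c^2/8


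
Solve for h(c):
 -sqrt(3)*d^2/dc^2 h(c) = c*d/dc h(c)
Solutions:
 h(c) = C1 + C2*erf(sqrt(2)*3^(3/4)*c/6)


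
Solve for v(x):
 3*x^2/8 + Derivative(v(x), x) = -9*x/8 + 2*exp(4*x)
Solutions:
 v(x) = C1 - x^3/8 - 9*x^2/16 + exp(4*x)/2


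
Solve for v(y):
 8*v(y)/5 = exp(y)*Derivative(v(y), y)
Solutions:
 v(y) = C1*exp(-8*exp(-y)/5)


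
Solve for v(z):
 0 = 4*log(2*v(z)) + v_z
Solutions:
 Integral(1/(log(_y) + log(2)), (_y, v(z)))/4 = C1 - z


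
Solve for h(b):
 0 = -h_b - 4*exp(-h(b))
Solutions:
 h(b) = log(C1 - 4*b)


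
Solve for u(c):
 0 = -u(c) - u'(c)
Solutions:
 u(c) = C1*exp(-c)


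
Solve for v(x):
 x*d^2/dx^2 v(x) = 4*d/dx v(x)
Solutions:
 v(x) = C1 + C2*x^5


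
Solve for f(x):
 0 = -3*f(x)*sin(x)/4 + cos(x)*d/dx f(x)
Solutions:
 f(x) = C1/cos(x)^(3/4)


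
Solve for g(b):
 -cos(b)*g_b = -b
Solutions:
 g(b) = C1 + Integral(b/cos(b), b)


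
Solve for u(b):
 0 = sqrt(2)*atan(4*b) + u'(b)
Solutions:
 u(b) = C1 - sqrt(2)*(b*atan(4*b) - log(16*b^2 + 1)/8)


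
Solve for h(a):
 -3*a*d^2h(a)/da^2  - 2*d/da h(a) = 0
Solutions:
 h(a) = C1 + C2*a^(1/3)


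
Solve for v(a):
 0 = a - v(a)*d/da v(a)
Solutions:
 v(a) = -sqrt(C1 + a^2)
 v(a) = sqrt(C1 + a^2)


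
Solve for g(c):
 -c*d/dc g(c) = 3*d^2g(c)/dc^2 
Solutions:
 g(c) = C1 + C2*erf(sqrt(6)*c/6)


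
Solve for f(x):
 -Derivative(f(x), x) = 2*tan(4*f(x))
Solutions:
 f(x) = -asin(C1*exp(-8*x))/4 + pi/4
 f(x) = asin(C1*exp(-8*x))/4


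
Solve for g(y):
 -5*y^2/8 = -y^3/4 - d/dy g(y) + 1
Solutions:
 g(y) = C1 - y^4/16 + 5*y^3/24 + y


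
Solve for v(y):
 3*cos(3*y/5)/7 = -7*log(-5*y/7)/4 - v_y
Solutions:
 v(y) = C1 - 7*y*log(-y)/4 - 7*y*log(5)/4 + 7*y/4 + 7*y*log(7)/4 - 5*sin(3*y/5)/7


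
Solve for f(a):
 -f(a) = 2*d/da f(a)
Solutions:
 f(a) = C1*exp(-a/2)


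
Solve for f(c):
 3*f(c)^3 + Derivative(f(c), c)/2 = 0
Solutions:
 f(c) = -sqrt(2)*sqrt(-1/(C1 - 6*c))/2
 f(c) = sqrt(2)*sqrt(-1/(C1 - 6*c))/2


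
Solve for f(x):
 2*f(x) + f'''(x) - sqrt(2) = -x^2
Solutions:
 f(x) = C3*exp(-2^(1/3)*x) - x^2/2 + (C1*sin(2^(1/3)*sqrt(3)*x/2) + C2*cos(2^(1/3)*sqrt(3)*x/2))*exp(2^(1/3)*x/2) + sqrt(2)/2


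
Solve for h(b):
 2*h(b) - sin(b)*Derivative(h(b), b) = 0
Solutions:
 h(b) = C1*(cos(b) - 1)/(cos(b) + 1)


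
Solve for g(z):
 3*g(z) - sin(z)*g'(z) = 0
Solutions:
 g(z) = C1*(cos(z) - 1)^(3/2)/(cos(z) + 1)^(3/2)


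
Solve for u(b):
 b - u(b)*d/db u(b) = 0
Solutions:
 u(b) = -sqrt(C1 + b^2)
 u(b) = sqrt(C1 + b^2)


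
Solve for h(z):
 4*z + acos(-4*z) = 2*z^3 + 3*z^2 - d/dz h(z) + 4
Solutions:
 h(z) = C1 + z^4/2 + z^3 - 2*z^2 - z*acos(-4*z) + 4*z - sqrt(1 - 16*z^2)/4


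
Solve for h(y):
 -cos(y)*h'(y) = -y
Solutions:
 h(y) = C1 + Integral(y/cos(y), y)


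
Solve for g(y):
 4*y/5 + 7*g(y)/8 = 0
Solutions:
 g(y) = -32*y/35


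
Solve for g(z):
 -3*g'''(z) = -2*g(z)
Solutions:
 g(z) = C3*exp(2^(1/3)*3^(2/3)*z/3) + (C1*sin(2^(1/3)*3^(1/6)*z/2) + C2*cos(2^(1/3)*3^(1/6)*z/2))*exp(-2^(1/3)*3^(2/3)*z/6)


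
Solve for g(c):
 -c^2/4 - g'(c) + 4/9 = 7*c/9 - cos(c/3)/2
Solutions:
 g(c) = C1 - c^3/12 - 7*c^2/18 + 4*c/9 + 3*sin(c/3)/2


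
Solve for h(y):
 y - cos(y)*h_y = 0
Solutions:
 h(y) = C1 + Integral(y/cos(y), y)


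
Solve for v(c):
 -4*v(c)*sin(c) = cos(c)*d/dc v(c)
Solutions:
 v(c) = C1*cos(c)^4


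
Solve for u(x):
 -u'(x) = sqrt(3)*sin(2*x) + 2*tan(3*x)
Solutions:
 u(x) = C1 + 2*log(cos(3*x))/3 + sqrt(3)*cos(2*x)/2


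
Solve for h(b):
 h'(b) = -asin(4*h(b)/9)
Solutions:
 Integral(1/asin(4*_y/9), (_y, h(b))) = C1 - b


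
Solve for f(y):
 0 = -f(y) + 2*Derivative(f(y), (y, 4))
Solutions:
 f(y) = C1*exp(-2^(3/4)*y/2) + C2*exp(2^(3/4)*y/2) + C3*sin(2^(3/4)*y/2) + C4*cos(2^(3/4)*y/2)


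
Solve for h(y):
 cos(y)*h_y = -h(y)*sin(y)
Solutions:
 h(y) = C1*cos(y)


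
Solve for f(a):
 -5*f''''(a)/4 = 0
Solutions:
 f(a) = C1 + C2*a + C3*a^2 + C4*a^3


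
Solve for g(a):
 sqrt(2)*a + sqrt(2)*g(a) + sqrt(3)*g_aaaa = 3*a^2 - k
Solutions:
 g(a) = 3*sqrt(2)*a^2/2 - a - sqrt(2)*k/2 + (C1*sin(2^(5/8)*3^(7/8)*a/6) + C2*cos(2^(5/8)*3^(7/8)*a/6))*exp(-2^(5/8)*3^(7/8)*a/6) + (C3*sin(2^(5/8)*3^(7/8)*a/6) + C4*cos(2^(5/8)*3^(7/8)*a/6))*exp(2^(5/8)*3^(7/8)*a/6)


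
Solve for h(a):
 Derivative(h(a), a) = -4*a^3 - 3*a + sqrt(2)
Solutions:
 h(a) = C1 - a^4 - 3*a^2/2 + sqrt(2)*a


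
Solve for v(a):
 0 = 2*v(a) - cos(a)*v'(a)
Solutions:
 v(a) = C1*(sin(a) + 1)/(sin(a) - 1)


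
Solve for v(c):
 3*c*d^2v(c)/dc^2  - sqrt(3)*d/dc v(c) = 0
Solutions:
 v(c) = C1 + C2*c^(sqrt(3)/3 + 1)


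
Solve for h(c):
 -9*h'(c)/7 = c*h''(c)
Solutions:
 h(c) = C1 + C2/c^(2/7)


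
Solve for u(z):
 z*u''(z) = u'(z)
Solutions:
 u(z) = C1 + C2*z^2


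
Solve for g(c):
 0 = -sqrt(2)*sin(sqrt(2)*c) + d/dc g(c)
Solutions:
 g(c) = C1 - cos(sqrt(2)*c)


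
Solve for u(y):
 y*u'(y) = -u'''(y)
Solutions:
 u(y) = C1 + Integral(C2*airyai(-y) + C3*airybi(-y), y)


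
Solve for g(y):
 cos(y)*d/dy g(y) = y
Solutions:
 g(y) = C1 + Integral(y/cos(y), y)


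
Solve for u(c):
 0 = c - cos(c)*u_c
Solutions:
 u(c) = C1 + Integral(c/cos(c), c)


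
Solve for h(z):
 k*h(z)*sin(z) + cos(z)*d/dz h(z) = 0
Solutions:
 h(z) = C1*exp(k*log(cos(z)))


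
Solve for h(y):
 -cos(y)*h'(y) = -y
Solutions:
 h(y) = C1 + Integral(y/cos(y), y)
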